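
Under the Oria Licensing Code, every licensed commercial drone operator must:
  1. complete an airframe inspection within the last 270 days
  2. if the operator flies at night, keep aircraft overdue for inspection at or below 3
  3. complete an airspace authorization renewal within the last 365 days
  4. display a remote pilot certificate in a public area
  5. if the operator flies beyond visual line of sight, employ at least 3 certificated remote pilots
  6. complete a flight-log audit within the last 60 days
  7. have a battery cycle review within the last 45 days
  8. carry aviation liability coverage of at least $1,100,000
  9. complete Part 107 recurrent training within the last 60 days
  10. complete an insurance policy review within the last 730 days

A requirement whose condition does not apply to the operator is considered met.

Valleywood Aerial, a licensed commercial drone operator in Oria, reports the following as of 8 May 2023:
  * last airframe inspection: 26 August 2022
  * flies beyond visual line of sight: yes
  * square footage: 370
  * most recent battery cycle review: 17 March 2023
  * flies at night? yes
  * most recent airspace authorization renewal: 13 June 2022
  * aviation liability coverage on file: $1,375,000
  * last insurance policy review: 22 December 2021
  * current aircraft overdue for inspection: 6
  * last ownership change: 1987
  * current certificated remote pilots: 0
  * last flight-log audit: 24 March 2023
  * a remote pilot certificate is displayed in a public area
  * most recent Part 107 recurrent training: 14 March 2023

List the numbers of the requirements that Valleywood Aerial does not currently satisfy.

1. airframe inspection 255 days ago vs limit 270 → met
2. condition 'flies at night' holds; aircraft overdue for inspection 6 > 3 → not met
3. airspace authorization renewal 329 days ago vs limit 365 → met
4. remote pilot certificate present → met
5. condition 'flies beyond visual line of sight' holds; certificated remote pilots 0 < 3 → not met
6. flight-log audit 45 days ago vs limit 60 → met
7. battery cycle review 52 days ago vs limit 45 → not met
8. aviation liability coverage $1,375,000 ≥ $1,100,000 → met
9. Part 107 recurrent training 55 days ago vs limit 60 → met
10. insurance policy review 502 days ago vs limit 730 → met
Not met: 2, 5, 7

2, 5, 7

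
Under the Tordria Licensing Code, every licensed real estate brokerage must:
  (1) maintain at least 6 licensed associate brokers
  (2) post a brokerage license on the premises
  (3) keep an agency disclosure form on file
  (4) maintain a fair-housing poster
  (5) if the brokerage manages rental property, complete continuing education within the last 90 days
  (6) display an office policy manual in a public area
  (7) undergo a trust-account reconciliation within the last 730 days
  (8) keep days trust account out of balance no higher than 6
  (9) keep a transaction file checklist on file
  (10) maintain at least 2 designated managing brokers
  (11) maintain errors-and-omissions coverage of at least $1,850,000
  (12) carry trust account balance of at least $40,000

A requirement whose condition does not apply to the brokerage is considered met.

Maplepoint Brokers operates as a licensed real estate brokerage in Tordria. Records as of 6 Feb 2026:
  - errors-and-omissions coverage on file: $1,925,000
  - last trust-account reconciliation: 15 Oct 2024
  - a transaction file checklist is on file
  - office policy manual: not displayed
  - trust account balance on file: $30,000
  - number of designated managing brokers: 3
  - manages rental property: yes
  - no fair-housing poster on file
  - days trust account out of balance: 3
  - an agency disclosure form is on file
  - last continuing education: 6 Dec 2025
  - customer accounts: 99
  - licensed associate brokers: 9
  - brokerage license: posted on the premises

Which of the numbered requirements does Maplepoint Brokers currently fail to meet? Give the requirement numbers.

1. licensed associate brokers 9 ≥ 6 → met
2. brokerage license present → met
3. agency disclosure form present → met
4. fair-housing poster absent → not met
5. condition 'manages rental property' holds; continuing education 62 days ago vs limit 90 → met
6. office policy manual absent → not met
7. trust-account reconciliation 479 days ago vs limit 730 → met
8. days trust account out of balance 3 ≤ 6 → met
9. transaction file checklist present → met
10. designated managing brokers 3 ≥ 2 → met
11. errors-and-omissions coverage $1,925,000 ≥ $1,850,000 → met
12. trust account balance $30,000 < $40,000 → not met
Not met: 4, 6, 12

4, 6, 12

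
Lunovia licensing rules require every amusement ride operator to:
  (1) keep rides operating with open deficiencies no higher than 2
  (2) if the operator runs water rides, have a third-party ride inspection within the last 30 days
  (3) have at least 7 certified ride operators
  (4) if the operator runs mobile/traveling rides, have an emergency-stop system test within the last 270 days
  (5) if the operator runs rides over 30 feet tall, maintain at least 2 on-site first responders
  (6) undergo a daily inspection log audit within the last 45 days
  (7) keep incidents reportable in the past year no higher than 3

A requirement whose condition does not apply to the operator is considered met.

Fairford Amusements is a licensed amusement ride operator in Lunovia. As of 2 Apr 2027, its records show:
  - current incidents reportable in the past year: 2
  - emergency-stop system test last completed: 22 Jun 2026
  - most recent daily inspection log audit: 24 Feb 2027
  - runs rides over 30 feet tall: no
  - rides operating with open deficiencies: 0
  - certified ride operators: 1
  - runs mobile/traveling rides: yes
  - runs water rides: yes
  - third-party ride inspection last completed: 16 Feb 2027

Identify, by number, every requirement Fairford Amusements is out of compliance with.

2, 3, 4

1. rides operating with open deficiencies 0 ≤ 2 → met
2. condition 'runs water rides' holds; third-party ride inspection 45 days ago vs limit 30 → not met
3. certified ride operators 1 < 7 → not met
4. condition 'runs mobile/traveling rides' holds; emergency-stop system test 284 days ago vs limit 270 → not met
5. condition 'runs rides over 30 feet tall' does not hold → requirement n/a → met
6. daily inspection log audit 37 days ago vs limit 45 → met
7. incidents reportable in the past year 2 ≤ 3 → met
Not met: 2, 3, 4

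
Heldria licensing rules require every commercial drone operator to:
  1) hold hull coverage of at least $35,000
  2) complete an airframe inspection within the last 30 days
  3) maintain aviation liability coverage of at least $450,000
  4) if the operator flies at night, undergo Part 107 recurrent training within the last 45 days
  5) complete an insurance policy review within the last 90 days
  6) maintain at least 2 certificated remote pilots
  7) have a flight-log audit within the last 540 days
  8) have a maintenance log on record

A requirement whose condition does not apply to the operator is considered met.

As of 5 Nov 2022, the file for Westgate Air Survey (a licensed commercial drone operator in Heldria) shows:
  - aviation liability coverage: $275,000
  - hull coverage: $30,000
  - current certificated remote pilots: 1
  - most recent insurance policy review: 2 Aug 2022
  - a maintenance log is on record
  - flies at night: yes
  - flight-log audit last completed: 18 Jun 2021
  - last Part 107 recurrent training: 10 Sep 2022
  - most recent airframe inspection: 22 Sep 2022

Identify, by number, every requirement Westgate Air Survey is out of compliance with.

1. hull coverage $30,000 < $35,000 → not met
2. airframe inspection 44 days ago vs limit 30 → not met
3. aviation liability coverage $275,000 < $450,000 → not met
4. condition 'flies at night' holds; Part 107 recurrent training 56 days ago vs limit 45 → not met
5. insurance policy review 95 days ago vs limit 90 → not met
6. certificated remote pilots 1 < 2 → not met
7. flight-log audit 505 days ago vs limit 540 → met
8. maintenance log present → met
Not met: 1, 2, 3, 4, 5, 6

1, 2, 3, 4, 5, 6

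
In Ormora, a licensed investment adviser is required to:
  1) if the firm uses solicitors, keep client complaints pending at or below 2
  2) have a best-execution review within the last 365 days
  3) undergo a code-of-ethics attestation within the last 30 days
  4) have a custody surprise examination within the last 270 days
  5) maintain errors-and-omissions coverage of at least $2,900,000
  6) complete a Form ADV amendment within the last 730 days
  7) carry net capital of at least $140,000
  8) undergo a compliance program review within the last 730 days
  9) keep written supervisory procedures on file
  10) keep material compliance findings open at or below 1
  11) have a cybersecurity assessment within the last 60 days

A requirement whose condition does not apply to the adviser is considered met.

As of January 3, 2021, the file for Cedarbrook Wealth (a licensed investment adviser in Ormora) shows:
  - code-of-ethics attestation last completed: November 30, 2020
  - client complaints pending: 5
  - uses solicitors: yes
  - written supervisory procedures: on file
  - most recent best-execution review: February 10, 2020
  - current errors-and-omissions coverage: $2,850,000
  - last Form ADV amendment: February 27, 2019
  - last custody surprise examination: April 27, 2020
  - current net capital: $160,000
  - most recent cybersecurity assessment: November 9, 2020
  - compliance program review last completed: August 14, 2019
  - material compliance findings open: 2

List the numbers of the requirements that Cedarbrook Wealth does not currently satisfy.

1. condition 'uses solicitors' holds; client complaints pending 5 > 2 → not met
2. best-execution review 328 days ago vs limit 365 → met
3. code-of-ethics attestation 34 days ago vs limit 30 → not met
4. custody surprise examination 251 days ago vs limit 270 → met
5. errors-and-omissions coverage $2,850,000 < $2,900,000 → not met
6. Form ADV amendment 676 days ago vs limit 730 → met
7. net capital $160,000 ≥ $140,000 → met
8. compliance program review 508 days ago vs limit 730 → met
9. written supervisory procedures present → met
10. material compliance findings open 2 > 1 → not met
11. cybersecurity assessment 55 days ago vs limit 60 → met
Not met: 1, 3, 5, 10

1, 3, 5, 10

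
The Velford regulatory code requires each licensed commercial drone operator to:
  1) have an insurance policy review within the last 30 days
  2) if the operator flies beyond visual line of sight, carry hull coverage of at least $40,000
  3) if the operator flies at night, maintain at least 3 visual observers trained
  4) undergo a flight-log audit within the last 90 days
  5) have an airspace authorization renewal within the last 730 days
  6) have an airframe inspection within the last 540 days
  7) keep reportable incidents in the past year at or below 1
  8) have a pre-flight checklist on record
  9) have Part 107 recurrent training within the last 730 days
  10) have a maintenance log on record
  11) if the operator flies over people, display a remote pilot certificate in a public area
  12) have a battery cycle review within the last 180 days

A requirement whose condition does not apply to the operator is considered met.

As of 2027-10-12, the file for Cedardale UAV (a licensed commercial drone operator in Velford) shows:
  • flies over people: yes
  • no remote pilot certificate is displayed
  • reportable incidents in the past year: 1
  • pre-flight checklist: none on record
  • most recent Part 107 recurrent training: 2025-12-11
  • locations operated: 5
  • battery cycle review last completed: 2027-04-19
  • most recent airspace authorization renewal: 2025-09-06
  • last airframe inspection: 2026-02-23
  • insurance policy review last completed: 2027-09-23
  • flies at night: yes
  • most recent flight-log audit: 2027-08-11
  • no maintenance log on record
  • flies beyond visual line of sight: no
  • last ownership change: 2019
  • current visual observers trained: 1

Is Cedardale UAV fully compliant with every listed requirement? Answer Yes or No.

No

1. insurance policy review 19 days ago vs limit 30 → met
2. condition 'flies beyond visual line of sight' does not hold → requirement n/a → met
3. condition 'flies at night' holds; visual observers trained 1 < 3 → not met
4. flight-log audit 62 days ago vs limit 90 → met
5. airspace authorization renewal 766 days ago vs limit 730 → not met
6. airframe inspection 596 days ago vs limit 540 → not met
7. reportable incidents in the past year 1 ≤ 1 → met
8. pre-flight checklist absent → not met
9. Part 107 recurrent training 670 days ago vs limit 730 → met
10. maintenance log absent → not met
11. condition 'flies over people' holds; remote pilot certificate absent → not met
12. battery cycle review 176 days ago vs limit 180 → met
Not met: 3, 5, 6, 8, 10, 11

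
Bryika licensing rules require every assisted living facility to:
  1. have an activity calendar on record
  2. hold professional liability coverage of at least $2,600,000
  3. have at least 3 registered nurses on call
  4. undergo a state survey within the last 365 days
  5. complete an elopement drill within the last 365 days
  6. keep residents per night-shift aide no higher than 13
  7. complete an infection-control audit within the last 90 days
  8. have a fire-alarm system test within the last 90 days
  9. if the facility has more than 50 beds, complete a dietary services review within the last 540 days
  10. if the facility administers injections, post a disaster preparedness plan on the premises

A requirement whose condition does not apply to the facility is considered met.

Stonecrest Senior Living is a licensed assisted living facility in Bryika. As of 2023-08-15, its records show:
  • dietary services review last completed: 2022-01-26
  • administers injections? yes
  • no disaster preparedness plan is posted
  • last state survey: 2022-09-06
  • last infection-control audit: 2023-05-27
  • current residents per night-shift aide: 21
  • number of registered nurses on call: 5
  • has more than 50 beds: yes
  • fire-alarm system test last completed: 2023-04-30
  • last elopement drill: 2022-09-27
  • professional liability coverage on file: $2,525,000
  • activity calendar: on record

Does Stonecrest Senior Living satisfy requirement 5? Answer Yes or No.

Yes

5. elopement drill 322 days ago vs limit 365 → met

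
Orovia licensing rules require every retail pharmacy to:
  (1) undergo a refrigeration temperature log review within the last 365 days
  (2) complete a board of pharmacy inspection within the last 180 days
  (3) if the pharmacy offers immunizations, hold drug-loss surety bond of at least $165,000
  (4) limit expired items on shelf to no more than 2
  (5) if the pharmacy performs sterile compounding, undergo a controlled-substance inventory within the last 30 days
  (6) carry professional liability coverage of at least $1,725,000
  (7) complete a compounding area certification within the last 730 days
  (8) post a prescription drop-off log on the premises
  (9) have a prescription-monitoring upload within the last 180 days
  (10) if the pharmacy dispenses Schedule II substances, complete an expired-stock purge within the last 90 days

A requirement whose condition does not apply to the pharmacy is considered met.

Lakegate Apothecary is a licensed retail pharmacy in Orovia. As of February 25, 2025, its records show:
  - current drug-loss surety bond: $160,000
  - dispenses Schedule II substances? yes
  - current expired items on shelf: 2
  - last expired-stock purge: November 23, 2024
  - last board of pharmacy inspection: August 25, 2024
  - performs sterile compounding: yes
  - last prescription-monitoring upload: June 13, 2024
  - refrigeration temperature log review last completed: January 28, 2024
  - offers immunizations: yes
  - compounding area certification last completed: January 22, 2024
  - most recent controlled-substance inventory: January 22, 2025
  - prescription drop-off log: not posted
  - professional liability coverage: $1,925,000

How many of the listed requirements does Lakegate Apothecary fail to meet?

7

1. refrigeration temperature log review 394 days ago vs limit 365 → not met
2. board of pharmacy inspection 184 days ago vs limit 180 → not met
3. condition 'offers immunizations' holds; drug-loss surety bond $160,000 < $165,000 → not met
4. expired items on shelf 2 ≤ 2 → met
5. condition 'performs sterile compounding' holds; controlled-substance inventory 34 days ago vs limit 30 → not met
6. professional liability coverage $1,925,000 ≥ $1,725,000 → met
7. compounding area certification 400 days ago vs limit 730 → met
8. prescription drop-off log absent → not met
9. prescription-monitoring upload 257 days ago vs limit 180 → not met
10. condition 'dispenses Schedule II substances' holds; expired-stock purge 94 days ago vs limit 90 → not met
Not met: 7 of 10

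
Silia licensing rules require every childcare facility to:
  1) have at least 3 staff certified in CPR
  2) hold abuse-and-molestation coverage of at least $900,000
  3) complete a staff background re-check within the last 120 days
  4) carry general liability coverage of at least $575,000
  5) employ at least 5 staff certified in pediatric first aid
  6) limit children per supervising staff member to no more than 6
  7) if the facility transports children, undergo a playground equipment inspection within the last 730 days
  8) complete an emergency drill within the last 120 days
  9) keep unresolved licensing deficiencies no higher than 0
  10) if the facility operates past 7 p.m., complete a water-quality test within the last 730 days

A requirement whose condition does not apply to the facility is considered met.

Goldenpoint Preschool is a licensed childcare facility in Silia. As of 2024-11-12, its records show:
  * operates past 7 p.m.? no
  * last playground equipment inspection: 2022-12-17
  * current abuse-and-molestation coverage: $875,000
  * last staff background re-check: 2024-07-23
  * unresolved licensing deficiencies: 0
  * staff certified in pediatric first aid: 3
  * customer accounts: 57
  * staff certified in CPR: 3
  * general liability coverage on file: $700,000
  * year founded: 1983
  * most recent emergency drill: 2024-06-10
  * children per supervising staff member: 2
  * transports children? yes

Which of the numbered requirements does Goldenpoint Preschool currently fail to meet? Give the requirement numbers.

1. staff certified in CPR 3 ≥ 3 → met
2. abuse-and-molestation coverage $875,000 < $900,000 → not met
3. staff background re-check 112 days ago vs limit 120 → met
4. general liability coverage $700,000 ≥ $575,000 → met
5. staff certified in pediatric first aid 3 < 5 → not met
6. children per supervising staff member 2 ≤ 6 → met
7. condition 'transports children' holds; playground equipment inspection 696 days ago vs limit 730 → met
8. emergency drill 155 days ago vs limit 120 → not met
9. unresolved licensing deficiencies 0 ≤ 0 → met
10. condition 'operates past 7 p.m.' does not hold → requirement n/a → met
Not met: 2, 5, 8

2, 5, 8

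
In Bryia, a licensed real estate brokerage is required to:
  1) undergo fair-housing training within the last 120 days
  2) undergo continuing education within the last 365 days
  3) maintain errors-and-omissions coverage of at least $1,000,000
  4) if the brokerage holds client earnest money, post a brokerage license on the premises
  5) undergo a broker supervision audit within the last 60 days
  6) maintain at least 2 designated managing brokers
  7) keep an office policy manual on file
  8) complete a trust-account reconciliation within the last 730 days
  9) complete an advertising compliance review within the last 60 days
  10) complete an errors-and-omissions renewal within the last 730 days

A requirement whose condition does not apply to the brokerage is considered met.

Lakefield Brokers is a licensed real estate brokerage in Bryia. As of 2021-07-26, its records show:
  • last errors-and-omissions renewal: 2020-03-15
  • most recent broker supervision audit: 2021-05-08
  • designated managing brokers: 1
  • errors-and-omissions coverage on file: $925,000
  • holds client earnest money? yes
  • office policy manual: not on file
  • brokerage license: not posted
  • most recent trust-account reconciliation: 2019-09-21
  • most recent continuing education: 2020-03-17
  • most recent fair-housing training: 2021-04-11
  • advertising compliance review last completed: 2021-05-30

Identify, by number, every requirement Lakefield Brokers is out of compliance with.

2, 3, 4, 5, 6, 7

1. fair-housing training 106 days ago vs limit 120 → met
2. continuing education 496 days ago vs limit 365 → not met
3. errors-and-omissions coverage $925,000 < $1,000,000 → not met
4. condition 'holds client earnest money' holds; brokerage license absent → not met
5. broker supervision audit 79 days ago vs limit 60 → not met
6. designated managing brokers 1 < 2 → not met
7. office policy manual absent → not met
8. trust-account reconciliation 674 days ago vs limit 730 → met
9. advertising compliance review 57 days ago vs limit 60 → met
10. errors-and-omissions renewal 498 days ago vs limit 730 → met
Not met: 2, 3, 4, 5, 6, 7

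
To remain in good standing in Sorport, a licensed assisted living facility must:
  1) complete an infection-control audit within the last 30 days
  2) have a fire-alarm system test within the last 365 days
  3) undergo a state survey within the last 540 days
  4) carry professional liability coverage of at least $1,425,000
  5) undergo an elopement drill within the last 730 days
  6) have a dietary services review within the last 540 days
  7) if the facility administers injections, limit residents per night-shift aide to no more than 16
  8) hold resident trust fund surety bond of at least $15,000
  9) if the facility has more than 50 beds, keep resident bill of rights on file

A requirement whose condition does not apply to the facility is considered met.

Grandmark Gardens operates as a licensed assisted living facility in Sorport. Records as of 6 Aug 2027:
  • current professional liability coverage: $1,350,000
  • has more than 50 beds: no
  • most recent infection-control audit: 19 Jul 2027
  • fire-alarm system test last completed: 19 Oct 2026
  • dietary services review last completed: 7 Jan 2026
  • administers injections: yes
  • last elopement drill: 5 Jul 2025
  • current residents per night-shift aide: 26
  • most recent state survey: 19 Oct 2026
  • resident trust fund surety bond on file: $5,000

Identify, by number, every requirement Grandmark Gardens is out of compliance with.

1. infection-control audit 18 days ago vs limit 30 → met
2. fire-alarm system test 291 days ago vs limit 365 → met
3. state survey 291 days ago vs limit 540 → met
4. professional liability coverage $1,350,000 < $1,425,000 → not met
5. elopement drill 762 days ago vs limit 730 → not met
6. dietary services review 576 days ago vs limit 540 → not met
7. condition 'administers injections' holds; residents per night-shift aide 26 > 16 → not met
8. resident trust fund surety bond $5,000 < $15,000 → not met
9. condition 'has more than 50 beds' does not hold → requirement n/a → met
Not met: 4, 5, 6, 7, 8

4, 5, 6, 7, 8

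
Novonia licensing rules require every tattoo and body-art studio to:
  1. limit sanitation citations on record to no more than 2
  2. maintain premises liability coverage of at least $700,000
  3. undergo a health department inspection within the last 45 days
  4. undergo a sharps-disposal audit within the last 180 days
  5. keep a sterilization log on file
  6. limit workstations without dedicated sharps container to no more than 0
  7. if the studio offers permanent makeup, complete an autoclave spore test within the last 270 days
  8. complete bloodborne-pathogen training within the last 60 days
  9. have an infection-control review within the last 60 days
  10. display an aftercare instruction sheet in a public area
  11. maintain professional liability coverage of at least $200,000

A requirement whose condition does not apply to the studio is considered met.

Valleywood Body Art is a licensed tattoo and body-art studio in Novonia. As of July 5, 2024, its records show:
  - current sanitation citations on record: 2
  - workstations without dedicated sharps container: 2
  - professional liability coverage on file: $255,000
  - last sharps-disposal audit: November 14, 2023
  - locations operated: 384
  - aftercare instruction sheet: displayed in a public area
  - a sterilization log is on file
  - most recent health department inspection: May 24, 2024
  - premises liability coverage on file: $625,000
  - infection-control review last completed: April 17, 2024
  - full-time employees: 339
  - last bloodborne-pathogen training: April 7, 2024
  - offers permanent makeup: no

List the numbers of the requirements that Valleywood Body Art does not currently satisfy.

2, 4, 6, 8, 9

1. sanitation citations on record 2 ≤ 2 → met
2. premises liability coverage $625,000 < $700,000 → not met
3. health department inspection 42 days ago vs limit 45 → met
4. sharps-disposal audit 234 days ago vs limit 180 → not met
5. sterilization log present → met
6. workstations without dedicated sharps container 2 > 0 → not met
7. condition 'offers permanent makeup' does not hold → requirement n/a → met
8. bloodborne-pathogen training 89 days ago vs limit 60 → not met
9. infection-control review 79 days ago vs limit 60 → not met
10. aftercare instruction sheet present → met
11. professional liability coverage $255,000 ≥ $200,000 → met
Not met: 2, 4, 6, 8, 9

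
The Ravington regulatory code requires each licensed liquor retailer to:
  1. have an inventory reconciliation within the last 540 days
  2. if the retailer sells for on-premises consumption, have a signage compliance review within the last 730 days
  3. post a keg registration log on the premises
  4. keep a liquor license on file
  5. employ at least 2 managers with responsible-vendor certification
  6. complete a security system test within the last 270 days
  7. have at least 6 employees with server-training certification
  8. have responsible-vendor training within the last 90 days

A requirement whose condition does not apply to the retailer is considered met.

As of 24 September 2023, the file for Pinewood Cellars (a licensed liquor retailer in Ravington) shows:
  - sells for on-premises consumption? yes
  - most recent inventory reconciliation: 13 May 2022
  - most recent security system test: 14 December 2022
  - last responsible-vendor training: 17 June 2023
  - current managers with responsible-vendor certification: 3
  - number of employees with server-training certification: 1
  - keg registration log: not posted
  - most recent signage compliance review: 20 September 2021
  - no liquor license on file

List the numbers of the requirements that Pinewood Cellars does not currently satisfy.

1. inventory reconciliation 499 days ago vs limit 540 → met
2. condition 'sells for on-premises consumption' holds; signage compliance review 734 days ago vs limit 730 → not met
3. keg registration log absent → not met
4. liquor license absent → not met
5. managers with responsible-vendor certification 3 ≥ 2 → met
6. security system test 284 days ago vs limit 270 → not met
7. employees with server-training certification 1 < 6 → not met
8. responsible-vendor training 99 days ago vs limit 90 → not met
Not met: 2, 3, 4, 6, 7, 8

2, 3, 4, 6, 7, 8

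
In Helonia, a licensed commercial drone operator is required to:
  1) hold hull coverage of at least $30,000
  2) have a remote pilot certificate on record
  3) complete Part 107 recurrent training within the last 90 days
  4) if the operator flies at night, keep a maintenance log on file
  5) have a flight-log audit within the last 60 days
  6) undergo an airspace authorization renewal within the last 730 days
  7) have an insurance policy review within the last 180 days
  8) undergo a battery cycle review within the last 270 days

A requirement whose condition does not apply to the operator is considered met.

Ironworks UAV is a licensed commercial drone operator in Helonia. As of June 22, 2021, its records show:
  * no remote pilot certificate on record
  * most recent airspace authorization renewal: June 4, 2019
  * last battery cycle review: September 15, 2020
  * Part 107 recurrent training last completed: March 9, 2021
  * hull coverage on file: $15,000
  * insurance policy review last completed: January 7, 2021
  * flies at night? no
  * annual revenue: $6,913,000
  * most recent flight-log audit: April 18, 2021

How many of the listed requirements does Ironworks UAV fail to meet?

1. hull coverage $15,000 < $30,000 → not met
2. remote pilot certificate absent → not met
3. Part 107 recurrent training 105 days ago vs limit 90 → not met
4. condition 'flies at night' does not hold → requirement n/a → met
5. flight-log audit 65 days ago vs limit 60 → not met
6. airspace authorization renewal 749 days ago vs limit 730 → not met
7. insurance policy review 166 days ago vs limit 180 → met
8. battery cycle review 280 days ago vs limit 270 → not met
Not met: 6 of 8

6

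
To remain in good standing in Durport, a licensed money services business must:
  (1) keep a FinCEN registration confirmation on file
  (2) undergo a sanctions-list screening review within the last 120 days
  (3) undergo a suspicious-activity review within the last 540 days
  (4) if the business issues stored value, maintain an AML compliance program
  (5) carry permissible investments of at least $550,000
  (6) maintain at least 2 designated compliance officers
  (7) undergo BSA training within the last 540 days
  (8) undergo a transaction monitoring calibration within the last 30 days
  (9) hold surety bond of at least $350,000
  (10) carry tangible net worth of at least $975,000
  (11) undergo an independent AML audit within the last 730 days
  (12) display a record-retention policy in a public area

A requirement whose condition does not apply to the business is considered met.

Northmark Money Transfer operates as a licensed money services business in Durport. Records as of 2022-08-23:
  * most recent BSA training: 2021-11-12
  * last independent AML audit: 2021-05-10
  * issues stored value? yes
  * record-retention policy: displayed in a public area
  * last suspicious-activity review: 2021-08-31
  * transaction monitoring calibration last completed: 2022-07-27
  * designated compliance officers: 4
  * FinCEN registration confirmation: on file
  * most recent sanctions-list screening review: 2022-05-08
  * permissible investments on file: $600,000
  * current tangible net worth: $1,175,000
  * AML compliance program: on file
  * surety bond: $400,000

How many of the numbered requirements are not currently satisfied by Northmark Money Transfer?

1. FinCEN registration confirmation present → met
2. sanctions-list screening review 107 days ago vs limit 120 → met
3. suspicious-activity review 357 days ago vs limit 540 → met
4. condition 'issues stored value' holds; AML compliance program present → met
5. permissible investments $600,000 ≥ $550,000 → met
6. designated compliance officers 4 ≥ 2 → met
7. BSA training 284 days ago vs limit 540 → met
8. transaction monitoring calibration 27 days ago vs limit 30 → met
9. surety bond $400,000 ≥ $350,000 → met
10. tangible net worth $1,175,000 ≥ $975,000 → met
11. independent AML audit 470 days ago vs limit 730 → met
12. record-retention policy present → met
Not met: 0 of 12

0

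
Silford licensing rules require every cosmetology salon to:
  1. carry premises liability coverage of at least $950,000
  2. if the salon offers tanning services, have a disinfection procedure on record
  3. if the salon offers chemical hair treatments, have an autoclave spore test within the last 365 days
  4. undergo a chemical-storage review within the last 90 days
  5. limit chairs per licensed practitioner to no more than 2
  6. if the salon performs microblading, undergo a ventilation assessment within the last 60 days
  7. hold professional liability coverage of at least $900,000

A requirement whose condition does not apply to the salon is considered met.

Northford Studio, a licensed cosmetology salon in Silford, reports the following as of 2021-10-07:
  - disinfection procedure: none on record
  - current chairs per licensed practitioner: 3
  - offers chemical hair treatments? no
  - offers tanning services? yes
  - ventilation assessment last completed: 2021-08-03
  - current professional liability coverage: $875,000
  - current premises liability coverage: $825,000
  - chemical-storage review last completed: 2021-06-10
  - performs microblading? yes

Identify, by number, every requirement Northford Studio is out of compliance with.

1, 2, 4, 5, 6, 7

1. premises liability coverage $825,000 < $950,000 → not met
2. condition 'offers tanning services' holds; disinfection procedure absent → not met
3. condition 'offers chemical hair treatments' does not hold → requirement n/a → met
4. chemical-storage review 119 days ago vs limit 90 → not met
5. chairs per licensed practitioner 3 > 2 → not met
6. condition 'performs microblading' holds; ventilation assessment 65 days ago vs limit 60 → not met
7. professional liability coverage $875,000 < $900,000 → not met
Not met: 1, 2, 4, 5, 6, 7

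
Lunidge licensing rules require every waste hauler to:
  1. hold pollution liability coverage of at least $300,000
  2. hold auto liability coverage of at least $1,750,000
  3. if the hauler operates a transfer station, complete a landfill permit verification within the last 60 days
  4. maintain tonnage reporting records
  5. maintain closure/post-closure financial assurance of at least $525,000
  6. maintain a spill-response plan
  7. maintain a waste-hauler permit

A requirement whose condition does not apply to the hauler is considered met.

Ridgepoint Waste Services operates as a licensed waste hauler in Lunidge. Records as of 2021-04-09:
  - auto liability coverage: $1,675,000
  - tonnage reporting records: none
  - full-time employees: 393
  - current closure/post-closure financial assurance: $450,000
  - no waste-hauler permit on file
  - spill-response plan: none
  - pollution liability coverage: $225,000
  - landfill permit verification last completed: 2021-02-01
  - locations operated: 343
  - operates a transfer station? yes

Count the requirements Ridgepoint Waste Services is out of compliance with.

1. pollution liability coverage $225,000 < $300,000 → not met
2. auto liability coverage $1,675,000 < $1,750,000 → not met
3. condition 'operates a transfer station' holds; landfill permit verification 67 days ago vs limit 60 → not met
4. tonnage reporting records absent → not met
5. closure/post-closure financial assurance $450,000 < $525,000 → not met
6. spill-response plan absent → not met
7. waste-hauler permit absent → not met
Not met: 7 of 7

7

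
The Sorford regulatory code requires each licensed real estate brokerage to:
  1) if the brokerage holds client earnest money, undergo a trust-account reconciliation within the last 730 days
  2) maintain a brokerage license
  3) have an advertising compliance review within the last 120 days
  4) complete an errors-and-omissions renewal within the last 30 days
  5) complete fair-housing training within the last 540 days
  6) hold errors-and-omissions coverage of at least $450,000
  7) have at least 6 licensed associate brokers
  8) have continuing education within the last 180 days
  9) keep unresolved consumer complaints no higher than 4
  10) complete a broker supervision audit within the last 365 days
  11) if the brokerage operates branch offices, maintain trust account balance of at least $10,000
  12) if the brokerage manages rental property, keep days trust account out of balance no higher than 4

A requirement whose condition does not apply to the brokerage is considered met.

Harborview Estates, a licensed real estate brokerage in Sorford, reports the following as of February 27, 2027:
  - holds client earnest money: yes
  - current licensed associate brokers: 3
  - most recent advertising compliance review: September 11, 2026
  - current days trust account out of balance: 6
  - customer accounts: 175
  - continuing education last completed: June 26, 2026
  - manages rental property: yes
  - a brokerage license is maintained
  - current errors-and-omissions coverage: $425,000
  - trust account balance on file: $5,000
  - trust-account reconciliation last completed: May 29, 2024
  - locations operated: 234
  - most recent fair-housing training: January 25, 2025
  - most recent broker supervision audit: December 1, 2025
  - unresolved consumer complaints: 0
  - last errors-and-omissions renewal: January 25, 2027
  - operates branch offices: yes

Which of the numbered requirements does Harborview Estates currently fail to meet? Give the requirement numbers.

1, 3, 4, 5, 6, 7, 8, 10, 11, 12

1. condition 'holds client earnest money' holds; trust-account reconciliation 1004 days ago vs limit 730 → not met
2. brokerage license present → met
3. advertising compliance review 169 days ago vs limit 120 → not met
4. errors-and-omissions renewal 33 days ago vs limit 30 → not met
5. fair-housing training 763 days ago vs limit 540 → not met
6. errors-and-omissions coverage $425,000 < $450,000 → not met
7. licensed associate brokers 3 < 6 → not met
8. continuing education 246 days ago vs limit 180 → not met
9. unresolved consumer complaints 0 ≤ 4 → met
10. broker supervision audit 453 days ago vs limit 365 → not met
11. condition 'operates branch offices' holds; trust account balance $5,000 < $10,000 → not met
12. condition 'manages rental property' holds; days trust account out of balance 6 > 4 → not met
Not met: 1, 3, 4, 5, 6, 7, 8, 10, 11, 12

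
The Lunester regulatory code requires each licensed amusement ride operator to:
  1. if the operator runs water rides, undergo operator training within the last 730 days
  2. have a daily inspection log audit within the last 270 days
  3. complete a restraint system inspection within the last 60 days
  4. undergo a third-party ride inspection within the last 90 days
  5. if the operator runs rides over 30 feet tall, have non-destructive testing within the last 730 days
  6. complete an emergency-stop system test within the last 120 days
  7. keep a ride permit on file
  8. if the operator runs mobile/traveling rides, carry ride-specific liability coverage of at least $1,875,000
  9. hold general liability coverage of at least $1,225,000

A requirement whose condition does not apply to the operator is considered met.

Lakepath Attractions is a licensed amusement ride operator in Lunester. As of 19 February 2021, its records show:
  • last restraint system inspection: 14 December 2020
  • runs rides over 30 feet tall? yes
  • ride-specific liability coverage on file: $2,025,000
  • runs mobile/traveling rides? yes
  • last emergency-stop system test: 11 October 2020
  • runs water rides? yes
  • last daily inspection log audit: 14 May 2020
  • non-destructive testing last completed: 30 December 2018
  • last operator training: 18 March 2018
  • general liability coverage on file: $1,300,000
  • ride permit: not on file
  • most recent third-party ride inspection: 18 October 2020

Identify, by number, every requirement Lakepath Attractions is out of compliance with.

1, 2, 3, 4, 5, 6, 7

1. condition 'runs water rides' holds; operator training 1069 days ago vs limit 730 → not met
2. daily inspection log audit 281 days ago vs limit 270 → not met
3. restraint system inspection 67 days ago vs limit 60 → not met
4. third-party ride inspection 124 days ago vs limit 90 → not met
5. condition 'runs rides over 30 feet tall' holds; non-destructive testing 782 days ago vs limit 730 → not met
6. emergency-stop system test 131 days ago vs limit 120 → not met
7. ride permit absent → not met
8. condition 'runs mobile/traveling rides' holds; ride-specific liability coverage $2,025,000 ≥ $1,875,000 → met
9. general liability coverage $1,300,000 ≥ $1,225,000 → met
Not met: 1, 2, 3, 4, 5, 6, 7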